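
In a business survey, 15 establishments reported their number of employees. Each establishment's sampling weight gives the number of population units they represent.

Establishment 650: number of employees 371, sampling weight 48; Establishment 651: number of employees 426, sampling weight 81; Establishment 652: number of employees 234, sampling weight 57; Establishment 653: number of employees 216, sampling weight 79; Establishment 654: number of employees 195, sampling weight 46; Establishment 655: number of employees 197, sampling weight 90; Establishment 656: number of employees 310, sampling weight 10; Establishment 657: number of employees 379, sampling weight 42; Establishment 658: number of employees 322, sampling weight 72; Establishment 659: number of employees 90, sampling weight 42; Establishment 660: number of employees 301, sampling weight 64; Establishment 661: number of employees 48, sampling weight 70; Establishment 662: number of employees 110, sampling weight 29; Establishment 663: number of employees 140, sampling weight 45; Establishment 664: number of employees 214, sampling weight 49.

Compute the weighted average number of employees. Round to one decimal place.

Weighted sum = 197998
Sum of weights = 824
Weighted mean = 197998 / 824 = 240.28883

240.3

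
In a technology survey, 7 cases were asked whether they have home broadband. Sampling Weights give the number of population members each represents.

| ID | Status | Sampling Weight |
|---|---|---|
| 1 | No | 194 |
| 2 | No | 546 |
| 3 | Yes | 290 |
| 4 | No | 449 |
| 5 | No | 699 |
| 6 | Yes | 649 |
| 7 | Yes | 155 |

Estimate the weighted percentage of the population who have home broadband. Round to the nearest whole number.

37

Sum of weights for 'Yes' = 290 + 649 + 155 = 1094
Total weight = 194 + 546 + 290 + 449 + 699 + 649 + 155 = 2982
Weighted proportion = 1094 / 2982 = 0.36686787 → 36.686787%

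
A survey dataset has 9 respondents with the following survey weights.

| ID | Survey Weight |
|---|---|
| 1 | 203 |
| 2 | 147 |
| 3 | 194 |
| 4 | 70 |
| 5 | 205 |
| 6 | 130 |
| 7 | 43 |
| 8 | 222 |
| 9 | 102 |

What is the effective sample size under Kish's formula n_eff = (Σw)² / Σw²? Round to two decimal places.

7.67

Σ wᵢ = 203 + 147 + 194 + 70 + 205 + 130 + 43 + 222 + 102 = 1316
Σ wᵢ² = 41209 + 21609 + 37636 + 4900 + 42025 + 16900 + 1849 + 49284 + 10404 = 225816
n_eff = 1316² / 225816 = 1731856 / 225816 = 7.6693237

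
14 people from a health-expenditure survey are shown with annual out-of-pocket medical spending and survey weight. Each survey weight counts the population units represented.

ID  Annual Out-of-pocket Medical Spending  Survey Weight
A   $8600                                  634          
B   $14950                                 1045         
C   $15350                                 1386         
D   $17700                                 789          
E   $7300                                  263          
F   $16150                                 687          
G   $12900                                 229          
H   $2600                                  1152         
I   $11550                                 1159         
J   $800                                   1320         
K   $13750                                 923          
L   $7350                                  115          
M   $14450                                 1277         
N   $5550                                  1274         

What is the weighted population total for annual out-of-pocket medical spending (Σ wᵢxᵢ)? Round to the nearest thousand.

Weighted total = 128782100

128782000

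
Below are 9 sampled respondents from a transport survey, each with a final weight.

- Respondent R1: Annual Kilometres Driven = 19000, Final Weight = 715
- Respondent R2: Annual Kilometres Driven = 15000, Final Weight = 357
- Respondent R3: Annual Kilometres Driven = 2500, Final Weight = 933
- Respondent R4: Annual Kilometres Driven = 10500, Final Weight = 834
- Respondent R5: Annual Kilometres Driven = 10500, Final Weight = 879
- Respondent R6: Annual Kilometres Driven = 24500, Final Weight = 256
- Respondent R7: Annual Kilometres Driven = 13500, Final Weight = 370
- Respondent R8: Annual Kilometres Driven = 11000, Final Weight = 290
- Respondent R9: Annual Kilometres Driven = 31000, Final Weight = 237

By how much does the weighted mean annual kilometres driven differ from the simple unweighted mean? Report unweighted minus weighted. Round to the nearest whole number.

Unweighted sum = 137500
Unweighted mean = 137500 / 9 = 15277.778
Weighted sum = 19000×715 + 15000×357 + 2500×933 + 10500×834 + 10500×879 + 24500×256 + 13500×370 + 11000×290 + 31000×237
  = 61063000
Sum of weights = 715 + 357 + 933 + 834 + 879 + 256 + 370 + 290 + 237 = 4871
Weighted mean = 61063000 / 4871 = 12536.03
Difference (unweighted minus weighted) = 2741.7482

2742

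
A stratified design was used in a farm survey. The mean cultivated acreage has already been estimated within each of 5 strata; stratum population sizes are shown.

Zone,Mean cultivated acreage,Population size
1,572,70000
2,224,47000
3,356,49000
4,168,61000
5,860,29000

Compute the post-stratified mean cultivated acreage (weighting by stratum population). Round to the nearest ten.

Σ Nₕ·x̄ₕ = 103200000
Σ Nₕ = 70000 + 47000 + 49000 + 61000 + 29000 = 256000
Overall mean = 103200000 / 256000 = 403.125

400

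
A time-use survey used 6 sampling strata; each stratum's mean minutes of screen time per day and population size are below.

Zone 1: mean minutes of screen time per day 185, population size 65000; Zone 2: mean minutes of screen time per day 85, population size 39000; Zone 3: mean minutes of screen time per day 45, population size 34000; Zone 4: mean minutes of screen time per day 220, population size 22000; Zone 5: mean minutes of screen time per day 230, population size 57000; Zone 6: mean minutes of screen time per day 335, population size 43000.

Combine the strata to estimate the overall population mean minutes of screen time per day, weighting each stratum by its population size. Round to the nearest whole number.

189

Σ Nₕ·x̄ₕ = 185×65000 + 85×39000 + 45×34000 + 220×22000 + 230×57000 + 335×43000
  = 12025000 + 3315000 + 1530000 + 4840000 + 13110000 + 14405000 = 49225000
Σ Nₕ = 260000
Overall mean = 49225000 / 260000 = 189.32692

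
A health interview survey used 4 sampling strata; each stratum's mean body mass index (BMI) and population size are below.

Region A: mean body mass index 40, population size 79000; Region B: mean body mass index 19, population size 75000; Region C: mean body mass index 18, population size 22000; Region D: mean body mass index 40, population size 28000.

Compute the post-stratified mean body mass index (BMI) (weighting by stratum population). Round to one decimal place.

Σ Nₕ·x̄ₕ = 40×79000 + 19×75000 + 18×22000 + 40×28000
  = 3160000 + 1425000 + 396000 + 1120000 = 6101000
Σ Nₕ = 79000 + 75000 + 22000 + 28000 = 204000
Overall mean = 6101000 / 204000 = 29.906863

29.9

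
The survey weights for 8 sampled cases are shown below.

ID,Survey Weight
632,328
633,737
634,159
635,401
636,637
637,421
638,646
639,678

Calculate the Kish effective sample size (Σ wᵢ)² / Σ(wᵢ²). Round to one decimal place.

Σ wᵢ = 328 + 737 + 159 + 401 + 637 + 421 + 646 + 678 = 4007
Σ wᵢ² = 107584 + 543169 + 25281 + 160801 + 405769 + 177241 + 417316 + 459684 = 2296845
n_eff = 4007² / 2296845 = 16056049 / 2296845 = 6.99048

7.0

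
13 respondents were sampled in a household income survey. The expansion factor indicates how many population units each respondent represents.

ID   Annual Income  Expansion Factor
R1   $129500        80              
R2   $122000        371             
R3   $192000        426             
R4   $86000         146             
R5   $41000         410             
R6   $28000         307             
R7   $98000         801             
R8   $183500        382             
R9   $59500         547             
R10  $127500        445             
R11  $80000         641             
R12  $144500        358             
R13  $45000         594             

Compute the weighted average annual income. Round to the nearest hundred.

98600

Weighted sum = 542996000
Sum of weights = 5508
Weighted mean = 542996000 / 5508 = 98583.152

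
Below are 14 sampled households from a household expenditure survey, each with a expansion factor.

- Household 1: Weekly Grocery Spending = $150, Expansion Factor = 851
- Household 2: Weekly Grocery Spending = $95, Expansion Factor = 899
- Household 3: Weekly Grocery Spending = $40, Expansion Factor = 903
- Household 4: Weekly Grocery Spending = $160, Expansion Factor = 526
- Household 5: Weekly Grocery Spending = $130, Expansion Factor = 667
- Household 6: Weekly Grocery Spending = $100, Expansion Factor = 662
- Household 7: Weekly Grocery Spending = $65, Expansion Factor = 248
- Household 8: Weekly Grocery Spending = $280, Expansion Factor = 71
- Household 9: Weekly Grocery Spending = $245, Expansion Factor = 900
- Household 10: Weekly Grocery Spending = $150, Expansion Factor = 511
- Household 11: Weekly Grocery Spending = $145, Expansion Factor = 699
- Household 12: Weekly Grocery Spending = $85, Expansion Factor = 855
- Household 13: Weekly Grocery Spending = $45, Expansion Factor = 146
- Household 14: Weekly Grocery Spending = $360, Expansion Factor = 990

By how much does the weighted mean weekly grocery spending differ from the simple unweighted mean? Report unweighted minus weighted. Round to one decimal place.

Unweighted sum = 2050
Unweighted mean = 2050 / 14 = 146.42857
Weighted sum = 1356395
Sum of weights = 8928
Weighted mean = 1356395 / 8928 = 151.92596
Difference (unweighted minus weighted) = -5.4973918

-5.5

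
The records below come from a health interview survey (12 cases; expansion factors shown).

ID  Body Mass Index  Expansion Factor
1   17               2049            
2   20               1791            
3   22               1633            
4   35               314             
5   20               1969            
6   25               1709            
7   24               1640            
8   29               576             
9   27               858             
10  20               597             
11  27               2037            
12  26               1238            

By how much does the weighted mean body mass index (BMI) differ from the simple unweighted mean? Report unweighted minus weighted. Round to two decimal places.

Unweighted sum = 17 + 20 + 22 + 35 + 20 + 25 + 24 + 29 + 27 + 20 + 27 + 26 = 292
Unweighted mean = 292 / 12 = 24.333333
Weighted sum = 17×2049 + 20×1791 + 22×1633 + 35×314 + 20×1969 + 25×1709 + 24×1640 + 29×576 + 27×858 + 20×597 + 27×2037 + 26×1238
  = 34833 + 35820 + 35926 + 10990 + 39380 + 42725 + 39360 + 16704 + 23166 + 11940 + 54999 + 32188 = 378031
Sum of weights = 2049 + 1791 + 1633 + 314 + 1969 + 1709 + 1640 + 576 + 858 + 597 + 2037 + 1238 = 16411
Weighted mean = 378031 / 16411 = 23.03522
Difference (unweighted minus weighted) = 1.2981131

1.30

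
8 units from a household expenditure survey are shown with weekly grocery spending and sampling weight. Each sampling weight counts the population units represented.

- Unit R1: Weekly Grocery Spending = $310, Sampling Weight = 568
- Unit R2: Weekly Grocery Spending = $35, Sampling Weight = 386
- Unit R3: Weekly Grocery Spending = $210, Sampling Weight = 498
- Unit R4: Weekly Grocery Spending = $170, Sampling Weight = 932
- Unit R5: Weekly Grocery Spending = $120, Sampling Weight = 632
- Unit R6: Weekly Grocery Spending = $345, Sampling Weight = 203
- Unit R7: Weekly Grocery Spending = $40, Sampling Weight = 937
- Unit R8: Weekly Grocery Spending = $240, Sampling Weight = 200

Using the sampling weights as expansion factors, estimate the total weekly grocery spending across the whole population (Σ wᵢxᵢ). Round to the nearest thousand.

684000

Weighted total = 683965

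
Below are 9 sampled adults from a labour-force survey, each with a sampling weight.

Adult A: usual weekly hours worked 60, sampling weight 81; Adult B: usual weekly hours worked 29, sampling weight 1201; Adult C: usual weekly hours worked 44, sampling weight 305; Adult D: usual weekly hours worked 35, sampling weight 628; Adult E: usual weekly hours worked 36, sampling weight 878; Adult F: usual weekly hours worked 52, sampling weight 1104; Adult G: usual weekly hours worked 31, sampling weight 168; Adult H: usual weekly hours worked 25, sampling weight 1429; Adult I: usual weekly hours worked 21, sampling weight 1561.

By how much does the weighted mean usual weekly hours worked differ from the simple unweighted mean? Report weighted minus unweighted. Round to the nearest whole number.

-5

Unweighted sum = 60 + 29 + 44 + 35 + 36 + 52 + 31 + 25 + 21 = 333
Unweighted mean = 333 / 9 = 37
Weighted sum = 60×81 + 29×1201 + 44×305 + 35×628 + 36×878 + 52×1104 + 31×168 + 25×1429 + 21×1561
  = 4860 + 34829 + 13420 + 21980 + 31608 + 57408 + 5208 + 35725 + 32781 = 237819
Sum of weights = 81 + 1201 + 305 + 628 + 878 + 1104 + 168 + 1429 + 1561 = 7355
Weighted mean = 237819 / 7355 = 32.33433
Difference (weighted minus unweighted) = -4.6656696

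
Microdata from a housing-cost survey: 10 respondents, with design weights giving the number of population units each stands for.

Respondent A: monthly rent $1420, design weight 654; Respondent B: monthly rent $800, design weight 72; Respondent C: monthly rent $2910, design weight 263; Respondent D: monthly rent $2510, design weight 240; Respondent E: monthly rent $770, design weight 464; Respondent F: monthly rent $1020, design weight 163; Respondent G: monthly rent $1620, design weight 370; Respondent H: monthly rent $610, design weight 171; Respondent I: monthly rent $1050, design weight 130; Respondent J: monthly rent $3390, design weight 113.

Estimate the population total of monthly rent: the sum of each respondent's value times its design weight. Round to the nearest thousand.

4101000

Weighted total = 1420×654 + 800×72 + 2910×263 + 2510×240 + 770×464 + 1020×163 + 1620×370 + 610×171 + 1050×130 + 3390×113
  = 4100830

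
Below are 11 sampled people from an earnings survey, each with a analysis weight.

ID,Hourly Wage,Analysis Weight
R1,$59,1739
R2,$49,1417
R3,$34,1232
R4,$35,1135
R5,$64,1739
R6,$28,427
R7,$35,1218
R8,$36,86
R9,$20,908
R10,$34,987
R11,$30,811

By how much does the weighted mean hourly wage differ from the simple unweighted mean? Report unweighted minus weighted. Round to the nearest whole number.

-4

Unweighted sum = 424
Unweighted mean = 424 / 11 = 38.545455
Weighted sum = 59×1739 + 49×1417 + 34×1232 + 35×1135 + 64×1739 + 28×427 + 35×1218 + 36×86 + 20×908 + 34×987 + 30×811
  = 498673
Sum of weights = 1739 + 1417 + 1232 + 1135 + 1739 + 427 + 1218 + 86 + 908 + 987 + 811 = 11699
Weighted mean = 498673 / 11699 = 42.625267
Difference (unweighted minus weighted) = -4.0798126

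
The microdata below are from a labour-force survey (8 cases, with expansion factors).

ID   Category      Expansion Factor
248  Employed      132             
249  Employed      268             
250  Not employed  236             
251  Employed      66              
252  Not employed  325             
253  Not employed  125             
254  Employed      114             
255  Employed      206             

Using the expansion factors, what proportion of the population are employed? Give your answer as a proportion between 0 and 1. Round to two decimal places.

Sum of weights for 'Employed' = 132 + 268 + 66 + 114 + 206 = 786
Total weight = 132 + 268 + 236 + 66 + 325 + 125 + 114 + 206 = 1472
Weighted proportion = 786 / 1472 = 0.53396739

0.53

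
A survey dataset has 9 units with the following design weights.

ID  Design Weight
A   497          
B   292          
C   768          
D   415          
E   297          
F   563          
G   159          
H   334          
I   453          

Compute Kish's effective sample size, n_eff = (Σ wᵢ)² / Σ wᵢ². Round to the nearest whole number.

8

Σ wᵢ = 497 + 292 + 768 + 415 + 297 + 563 + 159 + 334 + 453 = 3778
Σ wᵢ² = 247009 + 85264 + 589824 + 172225 + 88209 + 316969 + 25281 + 111556 + 205209 = 1841546
n_eff = 3778² / 1841546 = 14273284 / 1841546 = 7.7507073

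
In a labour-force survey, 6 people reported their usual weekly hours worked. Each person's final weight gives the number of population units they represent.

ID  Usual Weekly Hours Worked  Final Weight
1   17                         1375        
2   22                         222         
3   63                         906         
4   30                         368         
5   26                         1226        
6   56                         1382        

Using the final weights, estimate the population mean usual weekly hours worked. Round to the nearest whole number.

Weighted sum = 205645
Sum of weights = 5479
Weighted mean = 205645 / 5479 = 37.533309

38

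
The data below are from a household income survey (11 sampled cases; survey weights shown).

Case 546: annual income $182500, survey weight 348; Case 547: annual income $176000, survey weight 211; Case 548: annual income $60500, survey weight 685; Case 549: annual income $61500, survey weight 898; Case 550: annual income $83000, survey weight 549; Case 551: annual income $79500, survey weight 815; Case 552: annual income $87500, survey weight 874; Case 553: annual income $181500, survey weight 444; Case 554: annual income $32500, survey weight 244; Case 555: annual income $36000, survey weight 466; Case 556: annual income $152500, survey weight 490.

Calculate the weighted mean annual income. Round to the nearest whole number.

93653

Weighted sum = 182500×348 + 176000×211 + 60500×685 + 61500×898 + 83000×549 + 79500×815 + 87500×874 + 181500×444 + 32500×244 + 36000×466 + 152500×490
  = 63510000 + 37136000 + 41442500 + 55227000 + 45567000 + 64792500 + 76475000 + 80586000 + 7930000 + 16776000 + 74725000 = 564167000
Sum of weights = 348 + 211 + 685 + 898 + 549 + 815 + 874 + 444 + 244 + 466 + 490 = 6024
Weighted mean = 564167000 / 6024 = 93653.22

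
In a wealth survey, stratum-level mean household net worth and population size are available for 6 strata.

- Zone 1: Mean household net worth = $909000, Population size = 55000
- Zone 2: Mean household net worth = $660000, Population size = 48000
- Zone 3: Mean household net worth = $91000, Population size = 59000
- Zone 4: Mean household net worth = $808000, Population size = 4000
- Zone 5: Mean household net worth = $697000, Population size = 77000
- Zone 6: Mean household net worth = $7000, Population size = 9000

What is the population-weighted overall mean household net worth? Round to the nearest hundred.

571500

Σ Nₕ·x̄ₕ = 909000×55000 + 660000×48000 + 91000×59000 + 808000×4000 + 697000×77000 + 7000×9000
  = 49995000000 + 31680000000 + 5369000000 + 3232000000 + 53669000000 + 63000000 = 144008000000
Σ Nₕ = 252000
Overall mean = 144008000000 / 252000 = 571460.32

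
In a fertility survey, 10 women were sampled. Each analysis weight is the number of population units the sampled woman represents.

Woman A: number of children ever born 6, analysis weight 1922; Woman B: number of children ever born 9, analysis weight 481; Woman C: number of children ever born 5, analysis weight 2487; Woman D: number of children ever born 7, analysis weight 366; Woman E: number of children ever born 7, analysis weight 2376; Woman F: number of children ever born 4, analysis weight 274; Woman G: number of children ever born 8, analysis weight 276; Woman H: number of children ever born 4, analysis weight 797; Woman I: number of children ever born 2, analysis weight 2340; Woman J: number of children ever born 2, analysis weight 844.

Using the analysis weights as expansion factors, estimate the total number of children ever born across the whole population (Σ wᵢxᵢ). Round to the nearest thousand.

Weighted total = 6×1922 + 9×481 + 5×2487 + 7×366 + 7×2376 + 4×274 + 8×276 + 4×797 + 2×2340 + 2×844
  = 11532 + 4329 + 12435 + 2562 + 16632 + 1096 + 2208 + 3188 + 4680 + 1688 = 60350

60000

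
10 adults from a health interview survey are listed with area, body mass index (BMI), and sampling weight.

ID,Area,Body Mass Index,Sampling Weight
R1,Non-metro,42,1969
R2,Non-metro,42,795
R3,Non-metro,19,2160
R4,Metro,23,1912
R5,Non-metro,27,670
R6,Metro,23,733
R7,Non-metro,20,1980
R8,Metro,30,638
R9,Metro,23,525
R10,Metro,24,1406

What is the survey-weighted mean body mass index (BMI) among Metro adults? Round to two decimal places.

Metro rows: R4, R6, R8, R9, R10
Weighted sum = 23×1912 + 23×733 + 30×638 + 23×525 + 24×1406
  = 125794
Sum of weights = 1912 + 733 + 638 + 525 + 1406 = 5214
Weighted mean = 125794 / 5214 = 24.126199

24.13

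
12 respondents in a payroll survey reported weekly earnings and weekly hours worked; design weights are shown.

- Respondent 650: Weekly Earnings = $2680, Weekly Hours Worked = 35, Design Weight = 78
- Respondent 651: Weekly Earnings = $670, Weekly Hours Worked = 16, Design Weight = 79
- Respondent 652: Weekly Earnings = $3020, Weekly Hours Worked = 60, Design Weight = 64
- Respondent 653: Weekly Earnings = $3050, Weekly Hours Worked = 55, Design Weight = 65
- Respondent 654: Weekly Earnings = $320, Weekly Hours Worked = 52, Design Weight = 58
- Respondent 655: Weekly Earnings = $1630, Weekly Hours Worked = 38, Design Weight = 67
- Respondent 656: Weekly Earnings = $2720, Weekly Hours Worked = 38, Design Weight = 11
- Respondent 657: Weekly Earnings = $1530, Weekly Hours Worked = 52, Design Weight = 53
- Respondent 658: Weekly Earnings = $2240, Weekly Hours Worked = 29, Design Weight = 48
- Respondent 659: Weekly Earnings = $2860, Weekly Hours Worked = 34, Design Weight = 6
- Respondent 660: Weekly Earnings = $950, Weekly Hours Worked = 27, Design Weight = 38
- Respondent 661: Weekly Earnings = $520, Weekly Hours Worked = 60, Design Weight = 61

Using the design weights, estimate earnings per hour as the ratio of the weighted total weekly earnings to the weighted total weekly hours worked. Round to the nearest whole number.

41

Σ wᵢ·y = 2680×78 + 670×79 + 3020×64 + 3050×65 + 320×58 + 1630×67 + 2720×11 + 1530×53 + 2240×48 + 2860×6 + 950×38 + 520×61
  = 209040 + 52930 + 193280 + 198250 + 18560 + 109210 + 29920 + 81090 + 107520 + 17160 + 36100 + 31720 = 1084780
Σ wᵢ·x = 35×78 + 16×79 + 60×64 + 55×65 + 52×58 + 38×67 + 38×11 + 52×53 + 29×48 + 34×6 + 27×38 + 60×61
  = 26427
Ratio = 1084780 / 26427 = 41.04817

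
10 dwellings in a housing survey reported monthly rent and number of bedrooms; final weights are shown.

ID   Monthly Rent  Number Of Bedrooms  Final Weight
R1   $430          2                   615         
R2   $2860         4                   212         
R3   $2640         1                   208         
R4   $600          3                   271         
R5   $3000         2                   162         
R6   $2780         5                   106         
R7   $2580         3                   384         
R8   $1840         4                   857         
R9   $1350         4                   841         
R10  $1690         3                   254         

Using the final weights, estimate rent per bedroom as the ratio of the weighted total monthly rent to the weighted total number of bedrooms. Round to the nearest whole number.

513

Σ wᵢ·y = 430×615 + 2860×212 + 2640×208 + 600×271 + 3000×162 + 2780×106 + 2580×384 + 1840×857 + 1350×841 + 1690×254
  = 264450 + 606320 + 549120 + 162600 + 486000 + 294680 + 990720 + 1576880 + 1135350 + 429260 = 6495380
Σ wᵢ·x = 2×615 + 4×212 + 1×208 + 3×271 + 2×162 + 5×106 + 3×384 + 4×857 + 4×841 + 3×254
  = 1230 + 848 + 208 + 813 + 324 + 530 + 1152 + 3428 + 3364 + 762 = 12659
Ratio = 6495380 / 12659 = 513.10372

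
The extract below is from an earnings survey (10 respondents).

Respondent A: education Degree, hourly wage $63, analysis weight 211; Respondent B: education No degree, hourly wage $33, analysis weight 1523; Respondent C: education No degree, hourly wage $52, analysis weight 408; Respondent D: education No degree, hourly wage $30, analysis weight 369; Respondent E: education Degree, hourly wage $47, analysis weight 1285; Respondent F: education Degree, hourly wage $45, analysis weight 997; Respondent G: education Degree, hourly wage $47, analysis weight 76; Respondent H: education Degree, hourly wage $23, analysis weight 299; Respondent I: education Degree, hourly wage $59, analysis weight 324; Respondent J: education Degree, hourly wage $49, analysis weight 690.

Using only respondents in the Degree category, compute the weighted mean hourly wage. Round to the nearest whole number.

Degree rows: A, E, F, G, H, I, J
Weighted sum = 63×211 + 47×1285 + 45×997 + 47×76 + 23×299 + 59×324 + 49×690
  = 13293 + 60395 + 44865 + 3572 + 6877 + 19116 + 33810 = 181928
Sum of weights = 3882
Weighted mean = 181928 / 3882 = 46.864503

47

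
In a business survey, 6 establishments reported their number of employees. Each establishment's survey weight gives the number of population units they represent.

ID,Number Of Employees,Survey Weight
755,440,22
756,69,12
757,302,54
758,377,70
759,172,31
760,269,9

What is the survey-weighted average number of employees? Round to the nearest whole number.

Weighted sum = 60959
Sum of weights = 198
Weighted mean = 60959 / 198 = 307.87374

308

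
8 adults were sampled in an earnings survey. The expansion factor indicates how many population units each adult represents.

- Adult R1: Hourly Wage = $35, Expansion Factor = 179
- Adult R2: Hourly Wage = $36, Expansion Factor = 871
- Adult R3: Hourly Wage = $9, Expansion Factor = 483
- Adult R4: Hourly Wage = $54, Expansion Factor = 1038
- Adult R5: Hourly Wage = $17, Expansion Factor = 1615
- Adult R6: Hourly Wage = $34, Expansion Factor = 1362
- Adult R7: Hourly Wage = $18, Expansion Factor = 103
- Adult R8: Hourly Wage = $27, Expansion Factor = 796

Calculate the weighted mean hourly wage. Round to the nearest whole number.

30

Weighted sum = 35×179 + 36×871 + 9×483 + 54×1038 + 17×1615 + 34×1362 + 18×103 + 27×796
  = 6265 + 31356 + 4347 + 56052 + 27455 + 46308 + 1854 + 21492 = 195129
Sum of weights = 179 + 871 + 483 + 1038 + 1615 + 1362 + 103 + 796 = 6447
Weighted mean = 195129 / 6447 = 30.266636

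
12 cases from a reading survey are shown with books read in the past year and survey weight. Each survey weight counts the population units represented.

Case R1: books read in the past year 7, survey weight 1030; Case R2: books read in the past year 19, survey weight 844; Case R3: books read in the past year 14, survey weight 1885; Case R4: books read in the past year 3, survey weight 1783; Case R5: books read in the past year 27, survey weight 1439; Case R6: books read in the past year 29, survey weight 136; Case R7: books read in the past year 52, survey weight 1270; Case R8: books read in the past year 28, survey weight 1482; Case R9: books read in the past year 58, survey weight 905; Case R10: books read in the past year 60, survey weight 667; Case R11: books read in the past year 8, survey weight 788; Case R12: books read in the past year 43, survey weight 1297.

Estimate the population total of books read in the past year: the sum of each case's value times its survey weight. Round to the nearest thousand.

360000

Weighted total = 7×1030 + 19×844 + 14×1885 + 3×1783 + 27×1439 + 29×136 + 52×1270 + 28×1482 + 58×905 + 60×667 + 8×788 + 43×1297
  = 359903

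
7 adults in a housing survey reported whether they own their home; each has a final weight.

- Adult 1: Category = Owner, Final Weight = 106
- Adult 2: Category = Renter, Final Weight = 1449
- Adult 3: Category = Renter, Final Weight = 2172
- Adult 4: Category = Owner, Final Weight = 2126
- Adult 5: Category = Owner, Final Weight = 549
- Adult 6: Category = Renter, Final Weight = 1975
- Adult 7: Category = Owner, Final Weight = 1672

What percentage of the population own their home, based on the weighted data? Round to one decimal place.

44.3

Sum of weights for 'Owner' = 106 + 2126 + 549 + 1672 = 4453
Total weight = 10049
Weighted proportion = 4453 / 10049 = 0.44312867 → 44.312867%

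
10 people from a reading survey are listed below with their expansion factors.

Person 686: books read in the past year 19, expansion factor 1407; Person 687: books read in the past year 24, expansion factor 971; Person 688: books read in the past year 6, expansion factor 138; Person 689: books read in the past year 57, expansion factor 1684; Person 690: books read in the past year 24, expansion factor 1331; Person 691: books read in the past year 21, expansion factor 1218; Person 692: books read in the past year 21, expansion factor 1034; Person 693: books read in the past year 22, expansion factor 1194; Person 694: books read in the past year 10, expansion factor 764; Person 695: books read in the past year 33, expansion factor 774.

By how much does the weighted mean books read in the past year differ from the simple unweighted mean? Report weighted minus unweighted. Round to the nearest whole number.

Unweighted sum = 19 + 24 + 6 + 57 + 24 + 21 + 21 + 22 + 10 + 33 = 237
Unweighted mean = 237 / 10 = 23.7
Weighted sum = 19×1407 + 24×971 + 6×138 + 57×1684 + 24×1331 + 21×1218 + 21×1034 + 22×1194 + 10×764 + 33×774
  = 26733 + 23304 + 828 + 95988 + 31944 + 25578 + 21714 + 26268 + 7640 + 25542 = 285539
Sum of weights = 1407 + 971 + 138 + 1684 + 1331 + 1218 + 1034 + 1194 + 764 + 774 = 10515
Weighted mean = 285539 / 10515 = 27.155397
Difference (weighted minus unweighted) = 3.4553971

3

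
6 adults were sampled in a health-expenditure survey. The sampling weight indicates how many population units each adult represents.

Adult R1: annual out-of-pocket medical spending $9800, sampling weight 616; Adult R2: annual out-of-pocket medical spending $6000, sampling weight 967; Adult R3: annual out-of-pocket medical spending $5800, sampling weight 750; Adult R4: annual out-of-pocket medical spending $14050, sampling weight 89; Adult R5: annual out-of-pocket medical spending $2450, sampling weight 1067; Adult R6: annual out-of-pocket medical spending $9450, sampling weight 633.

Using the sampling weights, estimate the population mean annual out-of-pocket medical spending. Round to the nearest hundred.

Weighted sum = 9800×616 + 6000×967 + 5800×750 + 14050×89 + 2450×1067 + 9450×633
  = 6036800 + 5802000 + 4350000 + 1250450 + 2614150 + 5981850 = 26035250
Sum of weights = 616 + 967 + 750 + 89 + 1067 + 633 = 4122
Weighted mean = 26035250 / 4122 = 6316.1693

6300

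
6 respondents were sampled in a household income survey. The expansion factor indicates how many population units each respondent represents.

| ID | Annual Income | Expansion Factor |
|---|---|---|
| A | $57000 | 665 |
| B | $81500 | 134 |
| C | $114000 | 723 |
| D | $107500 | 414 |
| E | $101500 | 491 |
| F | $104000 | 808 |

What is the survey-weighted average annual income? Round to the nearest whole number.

Weighted sum = 57000×665 + 81500×134 + 114000×723 + 107500×414 + 101500×491 + 104000×808
  = 309621500
Sum of weights = 3235
Weighted mean = 309621500 / 3235 = 95709.892

95710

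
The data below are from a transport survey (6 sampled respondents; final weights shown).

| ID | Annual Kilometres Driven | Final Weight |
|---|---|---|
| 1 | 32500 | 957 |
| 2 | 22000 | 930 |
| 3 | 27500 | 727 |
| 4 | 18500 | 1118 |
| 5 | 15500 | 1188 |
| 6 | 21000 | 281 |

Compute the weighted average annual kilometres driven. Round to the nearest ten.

22410

Weighted sum = 32500×957 + 22000×930 + 27500×727 + 18500×1118 + 15500×1188 + 21000×281
  = 31102500 + 20460000 + 19992500 + 20683000 + 18414000 + 5901000 = 116553000
Sum of weights = 957 + 930 + 727 + 1118 + 1188 + 281 = 5201
Weighted mean = 116553000 / 5201 = 22409.729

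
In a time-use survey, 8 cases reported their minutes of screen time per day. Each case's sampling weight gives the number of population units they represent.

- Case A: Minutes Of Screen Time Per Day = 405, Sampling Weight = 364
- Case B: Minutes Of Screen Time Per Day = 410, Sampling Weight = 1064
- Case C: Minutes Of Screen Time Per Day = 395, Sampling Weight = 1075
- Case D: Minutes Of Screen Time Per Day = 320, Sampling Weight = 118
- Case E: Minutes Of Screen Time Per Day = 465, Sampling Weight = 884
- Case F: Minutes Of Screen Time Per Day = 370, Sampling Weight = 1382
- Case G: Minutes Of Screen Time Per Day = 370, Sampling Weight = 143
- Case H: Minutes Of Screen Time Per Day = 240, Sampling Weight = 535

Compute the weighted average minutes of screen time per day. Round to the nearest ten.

Weighted sum = 405×364 + 410×1064 + 395×1075 + 320×118 + 465×884 + 370×1382 + 370×143 + 240×535
  = 147420 + 436240 + 424625 + 37760 + 411060 + 511340 + 52910 + 128400 = 2149755
Sum of weights = 364 + 1064 + 1075 + 118 + 884 + 1382 + 143 + 535 = 5565
Weighted mean = 2149755 / 5565 = 386.29919

390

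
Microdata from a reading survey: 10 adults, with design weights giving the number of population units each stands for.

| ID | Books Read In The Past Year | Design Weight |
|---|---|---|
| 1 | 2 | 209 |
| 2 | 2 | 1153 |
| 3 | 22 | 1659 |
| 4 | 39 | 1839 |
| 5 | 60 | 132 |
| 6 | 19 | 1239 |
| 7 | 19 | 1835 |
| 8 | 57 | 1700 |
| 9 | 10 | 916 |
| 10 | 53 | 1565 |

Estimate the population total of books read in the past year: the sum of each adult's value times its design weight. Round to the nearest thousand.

Weighted total = 2×209 + 2×1153 + 22×1659 + 39×1839 + 60×132 + 19×1239 + 19×1835 + 57×1700 + 10×916 + 53×1565
  = 418 + 2306 + 36498 + 71721 + 7920 + 23541 + 34865 + 96900 + 9160 + 82945 = 366274

366000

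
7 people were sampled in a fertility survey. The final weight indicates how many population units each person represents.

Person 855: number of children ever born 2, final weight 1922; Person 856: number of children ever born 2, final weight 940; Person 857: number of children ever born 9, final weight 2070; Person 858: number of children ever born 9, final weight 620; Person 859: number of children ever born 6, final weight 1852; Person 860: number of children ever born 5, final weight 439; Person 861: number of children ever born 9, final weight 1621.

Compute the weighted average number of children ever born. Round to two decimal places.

Weighted sum = 57830
Sum of weights = 1922 + 940 + 2070 + 620 + 1852 + 439 + 1621 = 9464
Weighted mean = 57830 / 9464 = 6.1105241

6.11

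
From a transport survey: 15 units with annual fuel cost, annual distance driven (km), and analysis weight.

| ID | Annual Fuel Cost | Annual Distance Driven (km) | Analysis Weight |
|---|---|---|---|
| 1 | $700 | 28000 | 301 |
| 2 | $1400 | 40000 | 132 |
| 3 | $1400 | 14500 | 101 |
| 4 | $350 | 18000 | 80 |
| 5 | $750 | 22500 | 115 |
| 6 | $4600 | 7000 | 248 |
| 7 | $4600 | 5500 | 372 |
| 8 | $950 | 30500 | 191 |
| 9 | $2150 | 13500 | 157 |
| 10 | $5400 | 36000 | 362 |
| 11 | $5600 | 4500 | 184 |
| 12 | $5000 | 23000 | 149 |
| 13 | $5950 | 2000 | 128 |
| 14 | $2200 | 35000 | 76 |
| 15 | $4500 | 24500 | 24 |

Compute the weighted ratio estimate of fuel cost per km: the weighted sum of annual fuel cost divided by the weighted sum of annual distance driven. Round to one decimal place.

Σ wᵢ·y = 8789150
Σ wᵢ·x = 51718000
Ratio = 8789150 / 51718000 = 0.16994373

0.2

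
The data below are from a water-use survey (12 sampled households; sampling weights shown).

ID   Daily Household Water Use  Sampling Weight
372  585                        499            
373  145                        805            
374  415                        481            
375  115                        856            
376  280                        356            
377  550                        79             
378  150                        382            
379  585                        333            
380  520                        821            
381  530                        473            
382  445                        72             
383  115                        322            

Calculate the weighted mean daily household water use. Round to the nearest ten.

340

Weighted sum = 585×499 + 145×805 + 415×481 + 115×856 + 280×356 + 550×79 + 150×382 + 585×333 + 520×821 + 530×473 + 445×72 + 115×322
  = 1848610
Sum of weights = 499 + 805 + 481 + 856 + 356 + 79 + 382 + 333 + 821 + 473 + 72 + 322 = 5479
Weighted mean = 1848610 / 5479 = 337.39916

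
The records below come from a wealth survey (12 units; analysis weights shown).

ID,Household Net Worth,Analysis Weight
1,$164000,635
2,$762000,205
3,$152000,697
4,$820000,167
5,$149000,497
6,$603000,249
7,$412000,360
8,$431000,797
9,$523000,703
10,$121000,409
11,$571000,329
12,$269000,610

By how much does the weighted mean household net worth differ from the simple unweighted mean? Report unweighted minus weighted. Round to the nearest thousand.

Unweighted sum = 4977000
Unweighted mean = 4977000 / 12 = 414750
Weighted sum = 1988368000
Sum of weights = 5658
Weighted mean = 1988368000 / 5658 = 351425.95
Difference (unweighted minus weighted) = 63324.054

63000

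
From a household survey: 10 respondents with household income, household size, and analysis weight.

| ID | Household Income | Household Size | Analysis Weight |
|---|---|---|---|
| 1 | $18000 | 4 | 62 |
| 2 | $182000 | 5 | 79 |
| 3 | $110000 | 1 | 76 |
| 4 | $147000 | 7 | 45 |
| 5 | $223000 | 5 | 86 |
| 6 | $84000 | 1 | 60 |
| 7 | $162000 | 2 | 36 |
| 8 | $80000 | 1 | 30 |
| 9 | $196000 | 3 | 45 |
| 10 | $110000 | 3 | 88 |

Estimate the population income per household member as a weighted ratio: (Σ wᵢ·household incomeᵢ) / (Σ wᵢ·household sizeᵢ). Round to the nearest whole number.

40207

Σ wᵢ·y = 81419000
Σ wᵢ·x = 2025
Ratio = 81419000 / 2025 = 40206.914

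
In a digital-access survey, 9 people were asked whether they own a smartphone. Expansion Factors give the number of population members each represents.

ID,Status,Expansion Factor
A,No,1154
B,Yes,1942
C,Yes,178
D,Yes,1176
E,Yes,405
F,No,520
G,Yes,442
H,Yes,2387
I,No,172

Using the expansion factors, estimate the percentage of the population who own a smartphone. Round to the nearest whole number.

78

Sum of weights for 'Yes' = 1942 + 178 + 1176 + 405 + 442 + 2387 = 6530
Total weight = 8376
Weighted proportion = 6530 / 8376 = 0.7796084 → 77.96084%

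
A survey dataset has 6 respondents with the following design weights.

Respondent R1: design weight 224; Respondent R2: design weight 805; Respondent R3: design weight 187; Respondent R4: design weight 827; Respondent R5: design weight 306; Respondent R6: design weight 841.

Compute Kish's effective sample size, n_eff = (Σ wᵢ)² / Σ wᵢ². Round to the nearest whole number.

5

Σ wᵢ = 224 + 805 + 187 + 827 + 306 + 841 = 3190
Σ wᵢ² = 50176 + 648025 + 34969 + 683929 + 93636 + 707281 = 2218016
n_eff = 3190² / 2218016 = 10176100 / 2218016 = 4.587929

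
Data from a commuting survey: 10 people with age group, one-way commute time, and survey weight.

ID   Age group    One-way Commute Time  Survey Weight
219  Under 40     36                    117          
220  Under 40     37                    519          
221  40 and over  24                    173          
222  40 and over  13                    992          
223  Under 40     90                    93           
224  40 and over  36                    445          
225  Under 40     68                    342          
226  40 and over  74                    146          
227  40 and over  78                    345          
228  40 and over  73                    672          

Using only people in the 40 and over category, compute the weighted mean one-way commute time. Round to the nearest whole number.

43

40 and over rows: 221, 222, 224, 226, 227, 228
Weighted sum = 24×173 + 13×992 + 36×445 + 74×146 + 78×345 + 73×672
  = 119838
Sum of weights = 173 + 992 + 445 + 146 + 345 + 672 = 2773
Weighted mean = 119838 / 2773 = 43.216012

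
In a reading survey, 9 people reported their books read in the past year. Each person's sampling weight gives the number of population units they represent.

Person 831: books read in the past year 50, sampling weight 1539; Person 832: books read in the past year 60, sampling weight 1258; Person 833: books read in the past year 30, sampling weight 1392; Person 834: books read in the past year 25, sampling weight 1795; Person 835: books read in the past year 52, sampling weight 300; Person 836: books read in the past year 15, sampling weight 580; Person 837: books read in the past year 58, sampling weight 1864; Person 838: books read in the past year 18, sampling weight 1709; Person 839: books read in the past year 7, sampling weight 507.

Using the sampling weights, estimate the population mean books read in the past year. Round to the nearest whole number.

37

Weighted sum = 50×1539 + 60×1258 + 30×1392 + 25×1795 + 52×300 + 15×580 + 58×1864 + 18×1709 + 7×507
  = 76950 + 75480 + 41760 + 44875 + 15600 + 8700 + 108112 + 30762 + 3549 = 405788
Sum of weights = 1539 + 1258 + 1392 + 1795 + 300 + 580 + 1864 + 1709 + 507 = 10944
Weighted mean = 405788 / 10944 = 37.078582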